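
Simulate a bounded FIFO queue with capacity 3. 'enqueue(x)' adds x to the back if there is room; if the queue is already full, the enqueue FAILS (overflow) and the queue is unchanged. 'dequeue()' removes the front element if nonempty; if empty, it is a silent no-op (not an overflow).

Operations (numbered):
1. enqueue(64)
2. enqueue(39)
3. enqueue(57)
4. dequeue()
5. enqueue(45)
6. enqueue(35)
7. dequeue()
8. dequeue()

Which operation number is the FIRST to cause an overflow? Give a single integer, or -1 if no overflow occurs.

Answer: 6

Derivation:
1. enqueue(64): size=1
2. enqueue(39): size=2
3. enqueue(57): size=3
4. dequeue(): size=2
5. enqueue(45): size=3
6. enqueue(35): size=3=cap → OVERFLOW (fail)
7. dequeue(): size=2
8. dequeue(): size=1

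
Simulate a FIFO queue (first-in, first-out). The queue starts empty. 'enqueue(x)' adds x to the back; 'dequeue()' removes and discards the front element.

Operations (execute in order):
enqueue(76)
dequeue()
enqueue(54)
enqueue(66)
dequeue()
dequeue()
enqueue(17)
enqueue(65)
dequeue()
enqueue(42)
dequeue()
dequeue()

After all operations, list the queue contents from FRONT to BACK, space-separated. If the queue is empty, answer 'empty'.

Answer: empty

Derivation:
enqueue(76): [76]
dequeue(): []
enqueue(54): [54]
enqueue(66): [54, 66]
dequeue(): [66]
dequeue(): []
enqueue(17): [17]
enqueue(65): [17, 65]
dequeue(): [65]
enqueue(42): [65, 42]
dequeue(): [42]
dequeue(): []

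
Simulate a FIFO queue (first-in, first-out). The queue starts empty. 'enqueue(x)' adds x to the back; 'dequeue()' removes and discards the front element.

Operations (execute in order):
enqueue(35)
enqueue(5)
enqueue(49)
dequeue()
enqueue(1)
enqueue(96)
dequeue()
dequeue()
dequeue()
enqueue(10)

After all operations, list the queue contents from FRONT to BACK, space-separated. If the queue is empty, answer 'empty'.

Answer: 96 10

Derivation:
enqueue(35): [35]
enqueue(5): [35, 5]
enqueue(49): [35, 5, 49]
dequeue(): [5, 49]
enqueue(1): [5, 49, 1]
enqueue(96): [5, 49, 1, 96]
dequeue(): [49, 1, 96]
dequeue(): [1, 96]
dequeue(): [96]
enqueue(10): [96, 10]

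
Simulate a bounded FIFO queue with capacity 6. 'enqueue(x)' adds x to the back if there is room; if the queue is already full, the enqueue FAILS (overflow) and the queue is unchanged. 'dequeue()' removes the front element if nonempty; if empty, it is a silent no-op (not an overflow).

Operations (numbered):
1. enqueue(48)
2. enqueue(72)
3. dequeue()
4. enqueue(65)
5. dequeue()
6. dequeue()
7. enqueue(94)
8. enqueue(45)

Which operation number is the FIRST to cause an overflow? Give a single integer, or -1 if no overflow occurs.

Answer: -1

Derivation:
1. enqueue(48): size=1
2. enqueue(72): size=2
3. dequeue(): size=1
4. enqueue(65): size=2
5. dequeue(): size=1
6. dequeue(): size=0
7. enqueue(94): size=1
8. enqueue(45): size=2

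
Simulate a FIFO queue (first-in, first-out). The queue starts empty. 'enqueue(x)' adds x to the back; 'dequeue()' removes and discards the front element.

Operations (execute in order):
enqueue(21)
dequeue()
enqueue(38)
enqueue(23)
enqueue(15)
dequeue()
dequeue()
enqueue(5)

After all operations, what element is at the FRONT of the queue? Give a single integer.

enqueue(21): queue = [21]
dequeue(): queue = []
enqueue(38): queue = [38]
enqueue(23): queue = [38, 23]
enqueue(15): queue = [38, 23, 15]
dequeue(): queue = [23, 15]
dequeue(): queue = [15]
enqueue(5): queue = [15, 5]

Answer: 15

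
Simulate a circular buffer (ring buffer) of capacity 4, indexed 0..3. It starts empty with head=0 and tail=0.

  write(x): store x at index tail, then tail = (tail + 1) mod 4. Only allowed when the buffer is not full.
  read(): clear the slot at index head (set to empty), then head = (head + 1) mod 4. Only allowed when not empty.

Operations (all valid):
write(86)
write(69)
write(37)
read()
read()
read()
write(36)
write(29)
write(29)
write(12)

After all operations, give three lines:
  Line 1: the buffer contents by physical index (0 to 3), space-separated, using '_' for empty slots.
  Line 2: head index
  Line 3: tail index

write(86): buf=[86 _ _ _], head=0, tail=1, size=1
write(69): buf=[86 69 _ _], head=0, tail=2, size=2
write(37): buf=[86 69 37 _], head=0, tail=3, size=3
read(): buf=[_ 69 37 _], head=1, tail=3, size=2
read(): buf=[_ _ 37 _], head=2, tail=3, size=1
read(): buf=[_ _ _ _], head=3, tail=3, size=0
write(36): buf=[_ _ _ 36], head=3, tail=0, size=1
write(29): buf=[29 _ _ 36], head=3, tail=1, size=2
write(29): buf=[29 29 _ 36], head=3, tail=2, size=3
write(12): buf=[29 29 12 36], head=3, tail=3, size=4

Answer: 29 29 12 36
3
3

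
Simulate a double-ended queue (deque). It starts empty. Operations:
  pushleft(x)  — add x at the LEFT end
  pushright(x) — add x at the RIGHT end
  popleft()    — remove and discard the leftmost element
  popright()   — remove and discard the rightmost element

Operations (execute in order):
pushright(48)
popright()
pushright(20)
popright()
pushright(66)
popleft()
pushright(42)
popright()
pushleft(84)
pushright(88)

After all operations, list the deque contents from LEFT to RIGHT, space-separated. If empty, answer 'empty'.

pushright(48): [48]
popright(): []
pushright(20): [20]
popright(): []
pushright(66): [66]
popleft(): []
pushright(42): [42]
popright(): []
pushleft(84): [84]
pushright(88): [84, 88]

Answer: 84 88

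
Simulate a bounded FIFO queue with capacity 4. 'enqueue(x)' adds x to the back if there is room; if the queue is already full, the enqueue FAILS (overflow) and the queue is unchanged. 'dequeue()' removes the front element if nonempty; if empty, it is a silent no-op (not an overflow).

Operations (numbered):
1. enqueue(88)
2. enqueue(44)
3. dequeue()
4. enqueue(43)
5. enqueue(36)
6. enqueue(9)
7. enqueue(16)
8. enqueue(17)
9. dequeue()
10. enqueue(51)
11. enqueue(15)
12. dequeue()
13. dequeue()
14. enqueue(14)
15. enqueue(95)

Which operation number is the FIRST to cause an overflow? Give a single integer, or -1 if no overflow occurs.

Answer: 7

Derivation:
1. enqueue(88): size=1
2. enqueue(44): size=2
3. dequeue(): size=1
4. enqueue(43): size=2
5. enqueue(36): size=3
6. enqueue(9): size=4
7. enqueue(16): size=4=cap → OVERFLOW (fail)
8. enqueue(17): size=4=cap → OVERFLOW (fail)
9. dequeue(): size=3
10. enqueue(51): size=4
11. enqueue(15): size=4=cap → OVERFLOW (fail)
12. dequeue(): size=3
13. dequeue(): size=2
14. enqueue(14): size=3
15. enqueue(95): size=4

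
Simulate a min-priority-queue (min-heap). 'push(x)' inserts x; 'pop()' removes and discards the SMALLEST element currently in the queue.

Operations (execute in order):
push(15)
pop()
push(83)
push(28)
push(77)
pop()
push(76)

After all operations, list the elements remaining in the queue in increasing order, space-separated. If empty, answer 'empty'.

push(15): heap contents = [15]
pop() → 15: heap contents = []
push(83): heap contents = [83]
push(28): heap contents = [28, 83]
push(77): heap contents = [28, 77, 83]
pop() → 28: heap contents = [77, 83]
push(76): heap contents = [76, 77, 83]

Answer: 76 77 83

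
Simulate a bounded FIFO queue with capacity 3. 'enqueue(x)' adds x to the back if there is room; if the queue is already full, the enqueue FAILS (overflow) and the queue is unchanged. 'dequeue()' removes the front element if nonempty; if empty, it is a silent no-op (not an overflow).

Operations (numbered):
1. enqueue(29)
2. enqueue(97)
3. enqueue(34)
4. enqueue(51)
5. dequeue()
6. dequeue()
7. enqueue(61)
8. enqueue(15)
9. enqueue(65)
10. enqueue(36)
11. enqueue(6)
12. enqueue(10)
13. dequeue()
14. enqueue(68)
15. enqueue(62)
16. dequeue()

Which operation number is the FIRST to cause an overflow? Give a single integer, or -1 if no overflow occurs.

Answer: 4

Derivation:
1. enqueue(29): size=1
2. enqueue(97): size=2
3. enqueue(34): size=3
4. enqueue(51): size=3=cap → OVERFLOW (fail)
5. dequeue(): size=2
6. dequeue(): size=1
7. enqueue(61): size=2
8. enqueue(15): size=3
9. enqueue(65): size=3=cap → OVERFLOW (fail)
10. enqueue(36): size=3=cap → OVERFLOW (fail)
11. enqueue(6): size=3=cap → OVERFLOW (fail)
12. enqueue(10): size=3=cap → OVERFLOW (fail)
13. dequeue(): size=2
14. enqueue(68): size=3
15. enqueue(62): size=3=cap → OVERFLOW (fail)
16. dequeue(): size=2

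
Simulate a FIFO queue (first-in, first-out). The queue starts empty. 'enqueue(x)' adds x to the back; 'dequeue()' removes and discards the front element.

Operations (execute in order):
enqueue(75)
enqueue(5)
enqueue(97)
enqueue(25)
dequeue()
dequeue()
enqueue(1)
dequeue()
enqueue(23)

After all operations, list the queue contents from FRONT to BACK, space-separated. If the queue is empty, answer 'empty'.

enqueue(75): [75]
enqueue(5): [75, 5]
enqueue(97): [75, 5, 97]
enqueue(25): [75, 5, 97, 25]
dequeue(): [5, 97, 25]
dequeue(): [97, 25]
enqueue(1): [97, 25, 1]
dequeue(): [25, 1]
enqueue(23): [25, 1, 23]

Answer: 25 1 23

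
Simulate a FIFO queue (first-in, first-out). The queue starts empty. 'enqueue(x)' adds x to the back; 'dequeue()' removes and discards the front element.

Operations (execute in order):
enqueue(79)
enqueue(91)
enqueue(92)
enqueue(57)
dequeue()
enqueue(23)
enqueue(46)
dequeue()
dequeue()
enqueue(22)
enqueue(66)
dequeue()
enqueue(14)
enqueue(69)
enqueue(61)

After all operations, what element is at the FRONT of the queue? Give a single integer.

Answer: 23

Derivation:
enqueue(79): queue = [79]
enqueue(91): queue = [79, 91]
enqueue(92): queue = [79, 91, 92]
enqueue(57): queue = [79, 91, 92, 57]
dequeue(): queue = [91, 92, 57]
enqueue(23): queue = [91, 92, 57, 23]
enqueue(46): queue = [91, 92, 57, 23, 46]
dequeue(): queue = [92, 57, 23, 46]
dequeue(): queue = [57, 23, 46]
enqueue(22): queue = [57, 23, 46, 22]
enqueue(66): queue = [57, 23, 46, 22, 66]
dequeue(): queue = [23, 46, 22, 66]
enqueue(14): queue = [23, 46, 22, 66, 14]
enqueue(69): queue = [23, 46, 22, 66, 14, 69]
enqueue(61): queue = [23, 46, 22, 66, 14, 69, 61]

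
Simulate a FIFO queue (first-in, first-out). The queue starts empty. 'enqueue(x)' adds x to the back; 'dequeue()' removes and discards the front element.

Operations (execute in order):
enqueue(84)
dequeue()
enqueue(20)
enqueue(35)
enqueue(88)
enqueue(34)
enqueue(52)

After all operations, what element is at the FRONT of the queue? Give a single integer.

Answer: 20

Derivation:
enqueue(84): queue = [84]
dequeue(): queue = []
enqueue(20): queue = [20]
enqueue(35): queue = [20, 35]
enqueue(88): queue = [20, 35, 88]
enqueue(34): queue = [20, 35, 88, 34]
enqueue(52): queue = [20, 35, 88, 34, 52]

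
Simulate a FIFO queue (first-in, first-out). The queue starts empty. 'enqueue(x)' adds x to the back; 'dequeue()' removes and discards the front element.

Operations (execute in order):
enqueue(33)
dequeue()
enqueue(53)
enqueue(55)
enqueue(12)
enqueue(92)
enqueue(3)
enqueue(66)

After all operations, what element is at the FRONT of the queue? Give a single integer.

Answer: 53

Derivation:
enqueue(33): queue = [33]
dequeue(): queue = []
enqueue(53): queue = [53]
enqueue(55): queue = [53, 55]
enqueue(12): queue = [53, 55, 12]
enqueue(92): queue = [53, 55, 12, 92]
enqueue(3): queue = [53, 55, 12, 92, 3]
enqueue(66): queue = [53, 55, 12, 92, 3, 66]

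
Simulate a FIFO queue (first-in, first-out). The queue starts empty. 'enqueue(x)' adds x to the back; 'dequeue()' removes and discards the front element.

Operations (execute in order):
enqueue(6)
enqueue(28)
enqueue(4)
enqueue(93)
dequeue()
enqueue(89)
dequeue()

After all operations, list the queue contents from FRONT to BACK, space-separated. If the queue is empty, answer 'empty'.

enqueue(6): [6]
enqueue(28): [6, 28]
enqueue(4): [6, 28, 4]
enqueue(93): [6, 28, 4, 93]
dequeue(): [28, 4, 93]
enqueue(89): [28, 4, 93, 89]
dequeue(): [4, 93, 89]

Answer: 4 93 89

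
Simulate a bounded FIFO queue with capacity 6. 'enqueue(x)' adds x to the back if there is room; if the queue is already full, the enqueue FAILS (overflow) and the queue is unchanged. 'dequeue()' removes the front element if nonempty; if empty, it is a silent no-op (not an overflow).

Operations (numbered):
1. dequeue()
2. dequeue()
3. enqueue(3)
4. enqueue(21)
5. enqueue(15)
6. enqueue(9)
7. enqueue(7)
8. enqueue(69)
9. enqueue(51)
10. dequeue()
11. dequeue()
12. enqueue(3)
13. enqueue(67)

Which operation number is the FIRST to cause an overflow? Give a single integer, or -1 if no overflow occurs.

1. dequeue(): empty, no-op, size=0
2. dequeue(): empty, no-op, size=0
3. enqueue(3): size=1
4. enqueue(21): size=2
5. enqueue(15): size=3
6. enqueue(9): size=4
7. enqueue(7): size=5
8. enqueue(69): size=6
9. enqueue(51): size=6=cap → OVERFLOW (fail)
10. dequeue(): size=5
11. dequeue(): size=4
12. enqueue(3): size=5
13. enqueue(67): size=6

Answer: 9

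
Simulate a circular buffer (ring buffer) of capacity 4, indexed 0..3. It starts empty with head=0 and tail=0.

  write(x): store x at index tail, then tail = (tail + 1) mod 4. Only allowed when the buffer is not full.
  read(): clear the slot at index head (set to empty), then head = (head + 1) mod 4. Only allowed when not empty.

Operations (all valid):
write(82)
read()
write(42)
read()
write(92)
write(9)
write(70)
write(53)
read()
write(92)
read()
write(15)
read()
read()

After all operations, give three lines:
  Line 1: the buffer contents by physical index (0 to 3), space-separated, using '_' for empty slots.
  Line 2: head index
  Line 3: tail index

Answer: _ _ 92 15
2
0

Derivation:
write(82): buf=[82 _ _ _], head=0, tail=1, size=1
read(): buf=[_ _ _ _], head=1, tail=1, size=0
write(42): buf=[_ 42 _ _], head=1, tail=2, size=1
read(): buf=[_ _ _ _], head=2, tail=2, size=0
write(92): buf=[_ _ 92 _], head=2, tail=3, size=1
write(9): buf=[_ _ 92 9], head=2, tail=0, size=2
write(70): buf=[70 _ 92 9], head=2, tail=1, size=3
write(53): buf=[70 53 92 9], head=2, tail=2, size=4
read(): buf=[70 53 _ 9], head=3, tail=2, size=3
write(92): buf=[70 53 92 9], head=3, tail=3, size=4
read(): buf=[70 53 92 _], head=0, tail=3, size=3
write(15): buf=[70 53 92 15], head=0, tail=0, size=4
read(): buf=[_ 53 92 15], head=1, tail=0, size=3
read(): buf=[_ _ 92 15], head=2, tail=0, size=2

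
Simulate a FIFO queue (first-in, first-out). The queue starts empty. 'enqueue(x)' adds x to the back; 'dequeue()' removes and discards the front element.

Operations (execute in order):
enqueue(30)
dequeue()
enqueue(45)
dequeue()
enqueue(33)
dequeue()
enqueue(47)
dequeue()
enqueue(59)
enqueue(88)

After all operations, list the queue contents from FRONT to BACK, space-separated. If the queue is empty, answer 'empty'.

enqueue(30): [30]
dequeue(): []
enqueue(45): [45]
dequeue(): []
enqueue(33): [33]
dequeue(): []
enqueue(47): [47]
dequeue(): []
enqueue(59): [59]
enqueue(88): [59, 88]

Answer: 59 88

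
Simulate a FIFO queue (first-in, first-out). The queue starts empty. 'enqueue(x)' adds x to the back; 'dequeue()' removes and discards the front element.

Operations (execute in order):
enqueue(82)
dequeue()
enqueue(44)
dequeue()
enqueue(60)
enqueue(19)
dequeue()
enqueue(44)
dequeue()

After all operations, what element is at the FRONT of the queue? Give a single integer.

enqueue(82): queue = [82]
dequeue(): queue = []
enqueue(44): queue = [44]
dequeue(): queue = []
enqueue(60): queue = [60]
enqueue(19): queue = [60, 19]
dequeue(): queue = [19]
enqueue(44): queue = [19, 44]
dequeue(): queue = [44]

Answer: 44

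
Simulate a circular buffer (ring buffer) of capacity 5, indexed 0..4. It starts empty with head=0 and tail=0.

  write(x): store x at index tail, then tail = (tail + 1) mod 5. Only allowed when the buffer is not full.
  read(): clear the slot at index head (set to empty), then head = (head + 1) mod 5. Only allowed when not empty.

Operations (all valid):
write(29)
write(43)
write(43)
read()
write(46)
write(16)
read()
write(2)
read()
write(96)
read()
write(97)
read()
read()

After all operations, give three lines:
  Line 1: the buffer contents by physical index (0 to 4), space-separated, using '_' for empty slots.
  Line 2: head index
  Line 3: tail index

write(29): buf=[29 _ _ _ _], head=0, tail=1, size=1
write(43): buf=[29 43 _ _ _], head=0, tail=2, size=2
write(43): buf=[29 43 43 _ _], head=0, tail=3, size=3
read(): buf=[_ 43 43 _ _], head=1, tail=3, size=2
write(46): buf=[_ 43 43 46 _], head=1, tail=4, size=3
write(16): buf=[_ 43 43 46 16], head=1, tail=0, size=4
read(): buf=[_ _ 43 46 16], head=2, tail=0, size=3
write(2): buf=[2 _ 43 46 16], head=2, tail=1, size=4
read(): buf=[2 _ _ 46 16], head=3, tail=1, size=3
write(96): buf=[2 96 _ 46 16], head=3, tail=2, size=4
read(): buf=[2 96 _ _ 16], head=4, tail=2, size=3
write(97): buf=[2 96 97 _ 16], head=4, tail=3, size=4
read(): buf=[2 96 97 _ _], head=0, tail=3, size=3
read(): buf=[_ 96 97 _ _], head=1, tail=3, size=2

Answer: _ 96 97 _ _
1
3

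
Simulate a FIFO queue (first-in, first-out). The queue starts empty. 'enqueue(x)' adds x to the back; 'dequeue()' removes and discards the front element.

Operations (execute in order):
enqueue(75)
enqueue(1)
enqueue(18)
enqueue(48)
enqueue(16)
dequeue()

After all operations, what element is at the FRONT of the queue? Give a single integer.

enqueue(75): queue = [75]
enqueue(1): queue = [75, 1]
enqueue(18): queue = [75, 1, 18]
enqueue(48): queue = [75, 1, 18, 48]
enqueue(16): queue = [75, 1, 18, 48, 16]
dequeue(): queue = [1, 18, 48, 16]

Answer: 1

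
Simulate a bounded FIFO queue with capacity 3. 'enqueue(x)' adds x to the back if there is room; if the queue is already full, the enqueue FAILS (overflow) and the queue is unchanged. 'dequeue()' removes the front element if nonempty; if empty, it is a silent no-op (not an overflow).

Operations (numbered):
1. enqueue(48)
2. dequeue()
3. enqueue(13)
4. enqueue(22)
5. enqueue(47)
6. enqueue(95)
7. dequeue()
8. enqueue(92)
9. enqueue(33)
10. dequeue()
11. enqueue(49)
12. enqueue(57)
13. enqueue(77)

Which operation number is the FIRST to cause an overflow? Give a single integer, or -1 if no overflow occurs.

1. enqueue(48): size=1
2. dequeue(): size=0
3. enqueue(13): size=1
4. enqueue(22): size=2
5. enqueue(47): size=3
6. enqueue(95): size=3=cap → OVERFLOW (fail)
7. dequeue(): size=2
8. enqueue(92): size=3
9. enqueue(33): size=3=cap → OVERFLOW (fail)
10. dequeue(): size=2
11. enqueue(49): size=3
12. enqueue(57): size=3=cap → OVERFLOW (fail)
13. enqueue(77): size=3=cap → OVERFLOW (fail)

Answer: 6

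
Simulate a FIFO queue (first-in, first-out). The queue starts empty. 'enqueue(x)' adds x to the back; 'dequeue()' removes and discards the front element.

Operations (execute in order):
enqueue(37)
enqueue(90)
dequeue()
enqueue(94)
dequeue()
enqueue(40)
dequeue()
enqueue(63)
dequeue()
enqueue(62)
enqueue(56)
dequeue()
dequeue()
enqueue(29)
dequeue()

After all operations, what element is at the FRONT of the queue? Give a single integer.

Answer: 29

Derivation:
enqueue(37): queue = [37]
enqueue(90): queue = [37, 90]
dequeue(): queue = [90]
enqueue(94): queue = [90, 94]
dequeue(): queue = [94]
enqueue(40): queue = [94, 40]
dequeue(): queue = [40]
enqueue(63): queue = [40, 63]
dequeue(): queue = [63]
enqueue(62): queue = [63, 62]
enqueue(56): queue = [63, 62, 56]
dequeue(): queue = [62, 56]
dequeue(): queue = [56]
enqueue(29): queue = [56, 29]
dequeue(): queue = [29]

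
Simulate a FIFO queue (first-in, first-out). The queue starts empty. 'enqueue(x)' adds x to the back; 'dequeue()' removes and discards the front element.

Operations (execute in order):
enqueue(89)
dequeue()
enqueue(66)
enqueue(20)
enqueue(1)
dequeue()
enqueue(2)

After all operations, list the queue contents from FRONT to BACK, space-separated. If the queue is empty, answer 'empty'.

Answer: 20 1 2

Derivation:
enqueue(89): [89]
dequeue(): []
enqueue(66): [66]
enqueue(20): [66, 20]
enqueue(1): [66, 20, 1]
dequeue(): [20, 1]
enqueue(2): [20, 1, 2]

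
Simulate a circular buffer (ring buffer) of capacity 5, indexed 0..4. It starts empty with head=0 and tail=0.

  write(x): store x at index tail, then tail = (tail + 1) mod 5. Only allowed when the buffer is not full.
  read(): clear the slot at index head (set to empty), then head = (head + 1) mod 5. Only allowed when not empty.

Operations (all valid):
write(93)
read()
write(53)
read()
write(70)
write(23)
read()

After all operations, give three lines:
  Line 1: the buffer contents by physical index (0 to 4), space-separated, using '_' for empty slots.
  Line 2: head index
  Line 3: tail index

write(93): buf=[93 _ _ _ _], head=0, tail=1, size=1
read(): buf=[_ _ _ _ _], head=1, tail=1, size=0
write(53): buf=[_ 53 _ _ _], head=1, tail=2, size=1
read(): buf=[_ _ _ _ _], head=2, tail=2, size=0
write(70): buf=[_ _ 70 _ _], head=2, tail=3, size=1
write(23): buf=[_ _ 70 23 _], head=2, tail=4, size=2
read(): buf=[_ _ _ 23 _], head=3, tail=4, size=1

Answer: _ _ _ 23 _
3
4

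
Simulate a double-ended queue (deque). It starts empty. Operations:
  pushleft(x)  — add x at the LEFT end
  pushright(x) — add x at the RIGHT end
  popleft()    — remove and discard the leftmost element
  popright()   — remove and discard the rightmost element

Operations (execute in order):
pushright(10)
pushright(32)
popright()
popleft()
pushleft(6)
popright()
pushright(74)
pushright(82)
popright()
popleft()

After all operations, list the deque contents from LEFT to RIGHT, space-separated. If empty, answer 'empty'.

Answer: empty

Derivation:
pushright(10): [10]
pushright(32): [10, 32]
popright(): [10]
popleft(): []
pushleft(6): [6]
popright(): []
pushright(74): [74]
pushright(82): [74, 82]
popright(): [74]
popleft(): []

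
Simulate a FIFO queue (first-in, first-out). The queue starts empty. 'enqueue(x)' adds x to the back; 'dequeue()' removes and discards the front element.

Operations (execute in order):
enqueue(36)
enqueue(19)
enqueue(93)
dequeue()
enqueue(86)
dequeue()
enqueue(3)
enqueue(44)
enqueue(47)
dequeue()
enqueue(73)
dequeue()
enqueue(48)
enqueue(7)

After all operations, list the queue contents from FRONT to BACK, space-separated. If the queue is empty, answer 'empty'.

Answer: 3 44 47 73 48 7

Derivation:
enqueue(36): [36]
enqueue(19): [36, 19]
enqueue(93): [36, 19, 93]
dequeue(): [19, 93]
enqueue(86): [19, 93, 86]
dequeue(): [93, 86]
enqueue(3): [93, 86, 3]
enqueue(44): [93, 86, 3, 44]
enqueue(47): [93, 86, 3, 44, 47]
dequeue(): [86, 3, 44, 47]
enqueue(73): [86, 3, 44, 47, 73]
dequeue(): [3, 44, 47, 73]
enqueue(48): [3, 44, 47, 73, 48]
enqueue(7): [3, 44, 47, 73, 48, 7]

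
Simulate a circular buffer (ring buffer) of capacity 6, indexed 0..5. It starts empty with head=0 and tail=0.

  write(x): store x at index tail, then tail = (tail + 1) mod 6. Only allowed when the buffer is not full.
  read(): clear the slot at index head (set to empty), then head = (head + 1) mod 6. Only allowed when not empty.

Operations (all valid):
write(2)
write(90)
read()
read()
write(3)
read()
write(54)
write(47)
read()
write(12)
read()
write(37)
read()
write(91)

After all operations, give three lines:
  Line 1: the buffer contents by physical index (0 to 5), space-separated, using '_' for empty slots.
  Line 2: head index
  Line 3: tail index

write(2): buf=[2 _ _ _ _ _], head=0, tail=1, size=1
write(90): buf=[2 90 _ _ _ _], head=0, tail=2, size=2
read(): buf=[_ 90 _ _ _ _], head=1, tail=2, size=1
read(): buf=[_ _ _ _ _ _], head=2, tail=2, size=0
write(3): buf=[_ _ 3 _ _ _], head=2, tail=3, size=1
read(): buf=[_ _ _ _ _ _], head=3, tail=3, size=0
write(54): buf=[_ _ _ 54 _ _], head=3, tail=4, size=1
write(47): buf=[_ _ _ 54 47 _], head=3, tail=5, size=2
read(): buf=[_ _ _ _ 47 _], head=4, tail=5, size=1
write(12): buf=[_ _ _ _ 47 12], head=4, tail=0, size=2
read(): buf=[_ _ _ _ _ 12], head=5, tail=0, size=1
write(37): buf=[37 _ _ _ _ 12], head=5, tail=1, size=2
read(): buf=[37 _ _ _ _ _], head=0, tail=1, size=1
write(91): buf=[37 91 _ _ _ _], head=0, tail=2, size=2

Answer: 37 91 _ _ _ _
0
2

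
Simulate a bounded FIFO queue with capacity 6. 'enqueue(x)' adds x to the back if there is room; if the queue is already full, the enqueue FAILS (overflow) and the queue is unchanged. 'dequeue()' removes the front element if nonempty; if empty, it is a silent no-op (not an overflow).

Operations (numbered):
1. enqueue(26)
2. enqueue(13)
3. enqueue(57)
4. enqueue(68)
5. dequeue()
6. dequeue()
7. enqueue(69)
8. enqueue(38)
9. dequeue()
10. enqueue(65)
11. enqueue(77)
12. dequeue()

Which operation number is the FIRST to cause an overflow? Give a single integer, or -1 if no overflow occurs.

Answer: -1

Derivation:
1. enqueue(26): size=1
2. enqueue(13): size=2
3. enqueue(57): size=3
4. enqueue(68): size=4
5. dequeue(): size=3
6. dequeue(): size=2
7. enqueue(69): size=3
8. enqueue(38): size=4
9. dequeue(): size=3
10. enqueue(65): size=4
11. enqueue(77): size=5
12. dequeue(): size=4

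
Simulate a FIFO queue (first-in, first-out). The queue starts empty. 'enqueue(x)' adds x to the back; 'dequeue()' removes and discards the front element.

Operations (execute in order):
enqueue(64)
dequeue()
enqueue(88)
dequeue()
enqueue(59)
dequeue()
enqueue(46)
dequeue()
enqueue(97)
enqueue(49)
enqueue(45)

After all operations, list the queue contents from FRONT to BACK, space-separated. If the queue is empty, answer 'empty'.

enqueue(64): [64]
dequeue(): []
enqueue(88): [88]
dequeue(): []
enqueue(59): [59]
dequeue(): []
enqueue(46): [46]
dequeue(): []
enqueue(97): [97]
enqueue(49): [97, 49]
enqueue(45): [97, 49, 45]

Answer: 97 49 45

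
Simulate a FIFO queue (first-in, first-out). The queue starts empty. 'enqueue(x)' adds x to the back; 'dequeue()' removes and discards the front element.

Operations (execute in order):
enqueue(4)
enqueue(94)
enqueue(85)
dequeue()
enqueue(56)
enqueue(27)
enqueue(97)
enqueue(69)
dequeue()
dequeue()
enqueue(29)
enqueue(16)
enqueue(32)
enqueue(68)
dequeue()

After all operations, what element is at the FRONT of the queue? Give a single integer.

Answer: 27

Derivation:
enqueue(4): queue = [4]
enqueue(94): queue = [4, 94]
enqueue(85): queue = [4, 94, 85]
dequeue(): queue = [94, 85]
enqueue(56): queue = [94, 85, 56]
enqueue(27): queue = [94, 85, 56, 27]
enqueue(97): queue = [94, 85, 56, 27, 97]
enqueue(69): queue = [94, 85, 56, 27, 97, 69]
dequeue(): queue = [85, 56, 27, 97, 69]
dequeue(): queue = [56, 27, 97, 69]
enqueue(29): queue = [56, 27, 97, 69, 29]
enqueue(16): queue = [56, 27, 97, 69, 29, 16]
enqueue(32): queue = [56, 27, 97, 69, 29, 16, 32]
enqueue(68): queue = [56, 27, 97, 69, 29, 16, 32, 68]
dequeue(): queue = [27, 97, 69, 29, 16, 32, 68]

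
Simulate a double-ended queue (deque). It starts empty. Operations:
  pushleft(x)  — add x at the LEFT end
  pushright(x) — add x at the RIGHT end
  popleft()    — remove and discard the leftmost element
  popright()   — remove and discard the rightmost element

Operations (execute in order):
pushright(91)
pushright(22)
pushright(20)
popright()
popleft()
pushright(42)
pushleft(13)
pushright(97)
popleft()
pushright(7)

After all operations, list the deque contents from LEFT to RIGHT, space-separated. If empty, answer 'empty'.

Answer: 22 42 97 7

Derivation:
pushright(91): [91]
pushright(22): [91, 22]
pushright(20): [91, 22, 20]
popright(): [91, 22]
popleft(): [22]
pushright(42): [22, 42]
pushleft(13): [13, 22, 42]
pushright(97): [13, 22, 42, 97]
popleft(): [22, 42, 97]
pushright(7): [22, 42, 97, 7]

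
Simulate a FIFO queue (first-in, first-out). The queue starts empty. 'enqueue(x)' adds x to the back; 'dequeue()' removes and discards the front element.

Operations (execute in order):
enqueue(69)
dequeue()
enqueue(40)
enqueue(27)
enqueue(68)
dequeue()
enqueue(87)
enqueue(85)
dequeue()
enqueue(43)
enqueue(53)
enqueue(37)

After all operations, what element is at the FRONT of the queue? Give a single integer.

Answer: 68

Derivation:
enqueue(69): queue = [69]
dequeue(): queue = []
enqueue(40): queue = [40]
enqueue(27): queue = [40, 27]
enqueue(68): queue = [40, 27, 68]
dequeue(): queue = [27, 68]
enqueue(87): queue = [27, 68, 87]
enqueue(85): queue = [27, 68, 87, 85]
dequeue(): queue = [68, 87, 85]
enqueue(43): queue = [68, 87, 85, 43]
enqueue(53): queue = [68, 87, 85, 43, 53]
enqueue(37): queue = [68, 87, 85, 43, 53, 37]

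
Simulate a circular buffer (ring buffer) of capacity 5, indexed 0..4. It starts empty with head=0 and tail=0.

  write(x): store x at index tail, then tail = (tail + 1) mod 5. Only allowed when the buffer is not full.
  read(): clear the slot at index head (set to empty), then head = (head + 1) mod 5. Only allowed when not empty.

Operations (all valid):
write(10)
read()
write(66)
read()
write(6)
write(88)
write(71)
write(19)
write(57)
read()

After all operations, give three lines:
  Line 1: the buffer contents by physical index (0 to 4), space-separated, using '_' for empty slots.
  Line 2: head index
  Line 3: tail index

write(10): buf=[10 _ _ _ _], head=0, tail=1, size=1
read(): buf=[_ _ _ _ _], head=1, tail=1, size=0
write(66): buf=[_ 66 _ _ _], head=1, tail=2, size=1
read(): buf=[_ _ _ _ _], head=2, tail=2, size=0
write(6): buf=[_ _ 6 _ _], head=2, tail=3, size=1
write(88): buf=[_ _ 6 88 _], head=2, tail=4, size=2
write(71): buf=[_ _ 6 88 71], head=2, tail=0, size=3
write(19): buf=[19 _ 6 88 71], head=2, tail=1, size=4
write(57): buf=[19 57 6 88 71], head=2, tail=2, size=5
read(): buf=[19 57 _ 88 71], head=3, tail=2, size=4

Answer: 19 57 _ 88 71
3
2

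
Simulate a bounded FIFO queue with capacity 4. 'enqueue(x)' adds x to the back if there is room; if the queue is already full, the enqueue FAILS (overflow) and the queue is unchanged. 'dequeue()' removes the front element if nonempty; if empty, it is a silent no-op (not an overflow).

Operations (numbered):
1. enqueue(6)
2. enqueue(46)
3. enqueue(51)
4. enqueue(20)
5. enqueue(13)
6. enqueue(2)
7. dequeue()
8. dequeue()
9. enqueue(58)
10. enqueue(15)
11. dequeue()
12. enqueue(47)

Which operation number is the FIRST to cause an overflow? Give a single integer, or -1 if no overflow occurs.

1. enqueue(6): size=1
2. enqueue(46): size=2
3. enqueue(51): size=3
4. enqueue(20): size=4
5. enqueue(13): size=4=cap → OVERFLOW (fail)
6. enqueue(2): size=4=cap → OVERFLOW (fail)
7. dequeue(): size=3
8. dequeue(): size=2
9. enqueue(58): size=3
10. enqueue(15): size=4
11. dequeue(): size=3
12. enqueue(47): size=4

Answer: 5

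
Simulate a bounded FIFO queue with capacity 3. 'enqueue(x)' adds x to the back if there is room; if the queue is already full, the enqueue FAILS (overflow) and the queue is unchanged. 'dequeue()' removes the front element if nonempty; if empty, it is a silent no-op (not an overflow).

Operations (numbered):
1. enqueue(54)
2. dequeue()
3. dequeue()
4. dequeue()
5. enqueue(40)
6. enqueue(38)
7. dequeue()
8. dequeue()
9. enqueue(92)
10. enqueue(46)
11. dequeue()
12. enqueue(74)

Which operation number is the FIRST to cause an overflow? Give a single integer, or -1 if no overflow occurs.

Answer: -1

Derivation:
1. enqueue(54): size=1
2. dequeue(): size=0
3. dequeue(): empty, no-op, size=0
4. dequeue(): empty, no-op, size=0
5. enqueue(40): size=1
6. enqueue(38): size=2
7. dequeue(): size=1
8. dequeue(): size=0
9. enqueue(92): size=1
10. enqueue(46): size=2
11. dequeue(): size=1
12. enqueue(74): size=2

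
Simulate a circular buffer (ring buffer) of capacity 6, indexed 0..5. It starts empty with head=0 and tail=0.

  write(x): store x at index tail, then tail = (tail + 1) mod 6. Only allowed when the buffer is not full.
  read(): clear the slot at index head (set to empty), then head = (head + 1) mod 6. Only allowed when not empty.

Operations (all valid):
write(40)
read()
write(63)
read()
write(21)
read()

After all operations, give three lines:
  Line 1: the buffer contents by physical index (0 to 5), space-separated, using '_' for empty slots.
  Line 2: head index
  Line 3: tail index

write(40): buf=[40 _ _ _ _ _], head=0, tail=1, size=1
read(): buf=[_ _ _ _ _ _], head=1, tail=1, size=0
write(63): buf=[_ 63 _ _ _ _], head=1, tail=2, size=1
read(): buf=[_ _ _ _ _ _], head=2, tail=2, size=0
write(21): buf=[_ _ 21 _ _ _], head=2, tail=3, size=1
read(): buf=[_ _ _ _ _ _], head=3, tail=3, size=0

Answer: _ _ _ _ _ _
3
3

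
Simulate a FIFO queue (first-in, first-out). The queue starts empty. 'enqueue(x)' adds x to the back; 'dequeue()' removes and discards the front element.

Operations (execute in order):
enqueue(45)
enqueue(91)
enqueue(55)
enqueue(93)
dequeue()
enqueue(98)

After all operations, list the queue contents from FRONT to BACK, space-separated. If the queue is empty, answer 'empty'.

enqueue(45): [45]
enqueue(91): [45, 91]
enqueue(55): [45, 91, 55]
enqueue(93): [45, 91, 55, 93]
dequeue(): [91, 55, 93]
enqueue(98): [91, 55, 93, 98]

Answer: 91 55 93 98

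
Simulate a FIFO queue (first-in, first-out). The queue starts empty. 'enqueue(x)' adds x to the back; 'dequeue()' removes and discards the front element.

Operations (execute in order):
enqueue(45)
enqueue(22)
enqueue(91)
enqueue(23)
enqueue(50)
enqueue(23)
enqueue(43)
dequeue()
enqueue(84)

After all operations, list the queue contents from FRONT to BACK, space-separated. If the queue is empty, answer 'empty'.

Answer: 22 91 23 50 23 43 84

Derivation:
enqueue(45): [45]
enqueue(22): [45, 22]
enqueue(91): [45, 22, 91]
enqueue(23): [45, 22, 91, 23]
enqueue(50): [45, 22, 91, 23, 50]
enqueue(23): [45, 22, 91, 23, 50, 23]
enqueue(43): [45, 22, 91, 23, 50, 23, 43]
dequeue(): [22, 91, 23, 50, 23, 43]
enqueue(84): [22, 91, 23, 50, 23, 43, 84]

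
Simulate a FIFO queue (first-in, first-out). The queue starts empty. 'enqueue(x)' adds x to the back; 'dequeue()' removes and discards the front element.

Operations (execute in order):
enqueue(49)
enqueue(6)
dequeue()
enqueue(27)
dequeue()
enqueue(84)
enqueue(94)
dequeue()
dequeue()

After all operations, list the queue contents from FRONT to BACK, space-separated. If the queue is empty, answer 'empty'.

Answer: 94

Derivation:
enqueue(49): [49]
enqueue(6): [49, 6]
dequeue(): [6]
enqueue(27): [6, 27]
dequeue(): [27]
enqueue(84): [27, 84]
enqueue(94): [27, 84, 94]
dequeue(): [84, 94]
dequeue(): [94]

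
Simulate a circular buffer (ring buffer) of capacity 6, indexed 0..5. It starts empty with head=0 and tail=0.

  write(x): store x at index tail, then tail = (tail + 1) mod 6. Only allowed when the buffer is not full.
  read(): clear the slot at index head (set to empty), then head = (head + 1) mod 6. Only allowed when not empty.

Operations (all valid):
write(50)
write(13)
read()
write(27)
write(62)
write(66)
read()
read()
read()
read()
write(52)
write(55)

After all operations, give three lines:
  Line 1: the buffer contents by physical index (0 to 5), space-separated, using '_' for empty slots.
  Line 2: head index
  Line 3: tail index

write(50): buf=[50 _ _ _ _ _], head=0, tail=1, size=1
write(13): buf=[50 13 _ _ _ _], head=0, tail=2, size=2
read(): buf=[_ 13 _ _ _ _], head=1, tail=2, size=1
write(27): buf=[_ 13 27 _ _ _], head=1, tail=3, size=2
write(62): buf=[_ 13 27 62 _ _], head=1, tail=4, size=3
write(66): buf=[_ 13 27 62 66 _], head=1, tail=5, size=4
read(): buf=[_ _ 27 62 66 _], head=2, tail=5, size=3
read(): buf=[_ _ _ 62 66 _], head=3, tail=5, size=2
read(): buf=[_ _ _ _ 66 _], head=4, tail=5, size=1
read(): buf=[_ _ _ _ _ _], head=5, tail=5, size=0
write(52): buf=[_ _ _ _ _ 52], head=5, tail=0, size=1
write(55): buf=[55 _ _ _ _ 52], head=5, tail=1, size=2

Answer: 55 _ _ _ _ 52
5
1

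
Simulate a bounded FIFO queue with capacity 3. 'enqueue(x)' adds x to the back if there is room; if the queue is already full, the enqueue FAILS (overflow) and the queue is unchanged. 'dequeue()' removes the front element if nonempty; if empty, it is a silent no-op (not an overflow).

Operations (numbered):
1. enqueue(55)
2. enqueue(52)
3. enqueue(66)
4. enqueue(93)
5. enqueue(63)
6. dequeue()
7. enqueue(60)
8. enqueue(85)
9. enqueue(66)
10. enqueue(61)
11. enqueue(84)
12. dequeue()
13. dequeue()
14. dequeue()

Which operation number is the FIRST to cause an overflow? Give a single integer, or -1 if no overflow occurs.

1. enqueue(55): size=1
2. enqueue(52): size=2
3. enqueue(66): size=3
4. enqueue(93): size=3=cap → OVERFLOW (fail)
5. enqueue(63): size=3=cap → OVERFLOW (fail)
6. dequeue(): size=2
7. enqueue(60): size=3
8. enqueue(85): size=3=cap → OVERFLOW (fail)
9. enqueue(66): size=3=cap → OVERFLOW (fail)
10. enqueue(61): size=3=cap → OVERFLOW (fail)
11. enqueue(84): size=3=cap → OVERFLOW (fail)
12. dequeue(): size=2
13. dequeue(): size=1
14. dequeue(): size=0

Answer: 4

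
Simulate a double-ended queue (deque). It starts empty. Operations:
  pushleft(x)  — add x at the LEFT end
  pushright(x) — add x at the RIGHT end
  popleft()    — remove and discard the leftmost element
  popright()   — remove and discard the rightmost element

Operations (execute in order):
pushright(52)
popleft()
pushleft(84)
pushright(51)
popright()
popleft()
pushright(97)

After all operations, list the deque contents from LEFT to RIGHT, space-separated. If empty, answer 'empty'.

Answer: 97

Derivation:
pushright(52): [52]
popleft(): []
pushleft(84): [84]
pushright(51): [84, 51]
popright(): [84]
popleft(): []
pushright(97): [97]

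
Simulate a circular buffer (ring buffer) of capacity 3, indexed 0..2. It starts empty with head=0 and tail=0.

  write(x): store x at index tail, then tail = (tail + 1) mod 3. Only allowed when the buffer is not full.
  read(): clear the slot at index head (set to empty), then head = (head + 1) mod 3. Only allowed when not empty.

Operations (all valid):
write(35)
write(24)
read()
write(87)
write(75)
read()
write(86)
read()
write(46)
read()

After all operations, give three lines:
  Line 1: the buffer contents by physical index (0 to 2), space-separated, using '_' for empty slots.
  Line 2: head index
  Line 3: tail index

write(35): buf=[35 _ _], head=0, tail=1, size=1
write(24): buf=[35 24 _], head=0, tail=2, size=2
read(): buf=[_ 24 _], head=1, tail=2, size=1
write(87): buf=[_ 24 87], head=1, tail=0, size=2
write(75): buf=[75 24 87], head=1, tail=1, size=3
read(): buf=[75 _ 87], head=2, tail=1, size=2
write(86): buf=[75 86 87], head=2, tail=2, size=3
read(): buf=[75 86 _], head=0, tail=2, size=2
write(46): buf=[75 86 46], head=0, tail=0, size=3
read(): buf=[_ 86 46], head=1, tail=0, size=2

Answer: _ 86 46
1
0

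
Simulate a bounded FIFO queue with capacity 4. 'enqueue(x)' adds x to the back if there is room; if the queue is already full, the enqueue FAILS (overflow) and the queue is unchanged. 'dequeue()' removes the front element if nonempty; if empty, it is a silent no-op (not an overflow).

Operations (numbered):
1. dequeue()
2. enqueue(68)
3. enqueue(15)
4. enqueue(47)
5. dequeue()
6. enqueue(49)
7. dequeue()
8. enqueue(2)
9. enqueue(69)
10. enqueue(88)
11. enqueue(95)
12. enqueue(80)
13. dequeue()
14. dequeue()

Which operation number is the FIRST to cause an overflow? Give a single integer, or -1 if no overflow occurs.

1. dequeue(): empty, no-op, size=0
2. enqueue(68): size=1
3. enqueue(15): size=2
4. enqueue(47): size=3
5. dequeue(): size=2
6. enqueue(49): size=3
7. dequeue(): size=2
8. enqueue(2): size=3
9. enqueue(69): size=4
10. enqueue(88): size=4=cap → OVERFLOW (fail)
11. enqueue(95): size=4=cap → OVERFLOW (fail)
12. enqueue(80): size=4=cap → OVERFLOW (fail)
13. dequeue(): size=3
14. dequeue(): size=2

Answer: 10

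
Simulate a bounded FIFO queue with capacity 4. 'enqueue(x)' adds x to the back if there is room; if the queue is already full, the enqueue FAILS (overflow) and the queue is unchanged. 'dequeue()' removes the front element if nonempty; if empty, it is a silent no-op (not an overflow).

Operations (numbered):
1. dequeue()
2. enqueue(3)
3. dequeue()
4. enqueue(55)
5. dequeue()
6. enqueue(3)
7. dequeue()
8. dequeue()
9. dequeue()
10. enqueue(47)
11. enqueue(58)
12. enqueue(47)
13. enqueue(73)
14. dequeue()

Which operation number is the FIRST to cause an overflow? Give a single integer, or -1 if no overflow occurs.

Answer: -1

Derivation:
1. dequeue(): empty, no-op, size=0
2. enqueue(3): size=1
3. dequeue(): size=0
4. enqueue(55): size=1
5. dequeue(): size=0
6. enqueue(3): size=1
7. dequeue(): size=0
8. dequeue(): empty, no-op, size=0
9. dequeue(): empty, no-op, size=0
10. enqueue(47): size=1
11. enqueue(58): size=2
12. enqueue(47): size=3
13. enqueue(73): size=4
14. dequeue(): size=3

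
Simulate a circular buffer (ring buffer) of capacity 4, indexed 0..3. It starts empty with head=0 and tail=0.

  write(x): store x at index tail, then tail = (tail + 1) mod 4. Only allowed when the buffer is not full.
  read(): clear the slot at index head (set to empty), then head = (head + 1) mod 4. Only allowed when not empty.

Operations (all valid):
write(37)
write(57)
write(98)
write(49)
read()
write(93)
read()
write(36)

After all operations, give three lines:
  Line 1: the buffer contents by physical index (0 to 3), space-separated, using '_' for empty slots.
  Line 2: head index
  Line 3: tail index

write(37): buf=[37 _ _ _], head=0, tail=1, size=1
write(57): buf=[37 57 _ _], head=0, tail=2, size=2
write(98): buf=[37 57 98 _], head=0, tail=3, size=3
write(49): buf=[37 57 98 49], head=0, tail=0, size=4
read(): buf=[_ 57 98 49], head=1, tail=0, size=3
write(93): buf=[93 57 98 49], head=1, tail=1, size=4
read(): buf=[93 _ 98 49], head=2, tail=1, size=3
write(36): buf=[93 36 98 49], head=2, tail=2, size=4

Answer: 93 36 98 49
2
2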